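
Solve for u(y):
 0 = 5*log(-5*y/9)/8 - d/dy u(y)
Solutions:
 u(y) = C1 + 5*y*log(-y)/8 + 5*y*(-2*log(3) - 1 + log(5))/8


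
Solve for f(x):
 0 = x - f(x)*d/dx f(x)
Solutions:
 f(x) = -sqrt(C1 + x^2)
 f(x) = sqrt(C1 + x^2)


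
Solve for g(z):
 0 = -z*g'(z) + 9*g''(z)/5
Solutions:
 g(z) = C1 + C2*erfi(sqrt(10)*z/6)


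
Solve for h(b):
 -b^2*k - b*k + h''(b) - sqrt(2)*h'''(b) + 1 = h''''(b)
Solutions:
 h(b) = C1 + C2*b + C3*exp(b*(-sqrt(2) + sqrt(6))/2) + C4*exp(-b*(sqrt(2) + sqrt(6))/2) + b^4*k/12 + b^3*k*(1 + 2*sqrt(2))/6 + b^2*(sqrt(2)*k/2 + 3*k - 1/2)


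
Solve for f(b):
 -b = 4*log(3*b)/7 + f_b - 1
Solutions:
 f(b) = C1 - b^2/2 - 4*b*log(b)/7 - 4*b*log(3)/7 + 11*b/7


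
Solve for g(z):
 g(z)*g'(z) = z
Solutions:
 g(z) = -sqrt(C1 + z^2)
 g(z) = sqrt(C1 + z^2)


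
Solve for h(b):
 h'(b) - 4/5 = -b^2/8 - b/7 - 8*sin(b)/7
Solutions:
 h(b) = C1 - b^3/24 - b^2/14 + 4*b/5 + 8*cos(b)/7


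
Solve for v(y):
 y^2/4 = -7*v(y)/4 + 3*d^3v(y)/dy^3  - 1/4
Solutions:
 v(y) = C3*exp(126^(1/3)*y/6) - y^2/7 + (C1*sin(14^(1/3)*3^(1/6)*y/4) + C2*cos(14^(1/3)*3^(1/6)*y/4))*exp(-126^(1/3)*y/12) - 1/7


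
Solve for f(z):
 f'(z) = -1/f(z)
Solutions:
 f(z) = -sqrt(C1 - 2*z)
 f(z) = sqrt(C1 - 2*z)


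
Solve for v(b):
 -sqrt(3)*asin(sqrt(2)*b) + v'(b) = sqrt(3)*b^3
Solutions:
 v(b) = C1 + sqrt(3)*b^4/4 + sqrt(3)*(b*asin(sqrt(2)*b) + sqrt(2)*sqrt(1 - 2*b^2)/2)


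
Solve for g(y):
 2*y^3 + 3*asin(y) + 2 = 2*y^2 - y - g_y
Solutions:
 g(y) = C1 - y^4/2 + 2*y^3/3 - y^2/2 - 3*y*asin(y) - 2*y - 3*sqrt(1 - y^2)


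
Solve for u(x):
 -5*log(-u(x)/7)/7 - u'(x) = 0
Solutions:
 7*Integral(1/(log(-_y) - log(7)), (_y, u(x)))/5 = C1 - x


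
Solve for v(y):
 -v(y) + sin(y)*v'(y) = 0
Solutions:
 v(y) = C1*sqrt(cos(y) - 1)/sqrt(cos(y) + 1)


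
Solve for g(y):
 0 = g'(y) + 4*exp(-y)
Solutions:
 g(y) = C1 + 4*exp(-y)


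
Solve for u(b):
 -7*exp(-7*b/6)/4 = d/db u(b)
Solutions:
 u(b) = C1 + 3*exp(-7*b/6)/2


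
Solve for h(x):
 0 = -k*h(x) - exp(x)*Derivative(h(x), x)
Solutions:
 h(x) = C1*exp(k*exp(-x))


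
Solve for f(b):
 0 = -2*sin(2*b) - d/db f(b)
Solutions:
 f(b) = C1 + cos(2*b)


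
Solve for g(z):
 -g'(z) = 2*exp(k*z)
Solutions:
 g(z) = C1 - 2*exp(k*z)/k


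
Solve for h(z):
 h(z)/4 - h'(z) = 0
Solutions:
 h(z) = C1*exp(z/4)


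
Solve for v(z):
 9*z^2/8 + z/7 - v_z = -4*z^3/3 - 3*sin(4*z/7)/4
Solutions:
 v(z) = C1 + z^4/3 + 3*z^3/8 + z^2/14 - 21*cos(4*z/7)/16


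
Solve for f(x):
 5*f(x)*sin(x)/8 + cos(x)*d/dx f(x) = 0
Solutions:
 f(x) = C1*cos(x)^(5/8)


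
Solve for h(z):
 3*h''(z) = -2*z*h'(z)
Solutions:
 h(z) = C1 + C2*erf(sqrt(3)*z/3)


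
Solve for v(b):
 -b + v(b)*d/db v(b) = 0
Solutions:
 v(b) = -sqrt(C1 + b^2)
 v(b) = sqrt(C1 + b^2)


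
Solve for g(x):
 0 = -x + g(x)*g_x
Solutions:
 g(x) = -sqrt(C1 + x^2)
 g(x) = sqrt(C1 + x^2)


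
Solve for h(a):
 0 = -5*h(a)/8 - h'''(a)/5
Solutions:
 h(a) = C3*exp(-5^(2/3)*a/2) + (C1*sin(sqrt(3)*5^(2/3)*a/4) + C2*cos(sqrt(3)*5^(2/3)*a/4))*exp(5^(2/3)*a/4)


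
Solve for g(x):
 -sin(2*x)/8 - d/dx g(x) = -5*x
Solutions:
 g(x) = C1 + 5*x^2/2 + cos(2*x)/16


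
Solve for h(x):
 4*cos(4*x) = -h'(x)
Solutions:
 h(x) = C1 - sin(4*x)


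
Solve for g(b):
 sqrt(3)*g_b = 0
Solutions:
 g(b) = C1


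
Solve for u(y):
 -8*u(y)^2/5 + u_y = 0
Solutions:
 u(y) = -5/(C1 + 8*y)


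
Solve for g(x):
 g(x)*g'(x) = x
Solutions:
 g(x) = -sqrt(C1 + x^2)
 g(x) = sqrt(C1 + x^2)


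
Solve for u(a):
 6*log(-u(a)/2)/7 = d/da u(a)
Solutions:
 -7*Integral(1/(log(-_y) - log(2)), (_y, u(a)))/6 = C1 - a


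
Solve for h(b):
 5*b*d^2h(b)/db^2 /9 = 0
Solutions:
 h(b) = C1 + C2*b


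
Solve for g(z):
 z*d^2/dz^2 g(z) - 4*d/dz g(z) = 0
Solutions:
 g(z) = C1 + C2*z^5


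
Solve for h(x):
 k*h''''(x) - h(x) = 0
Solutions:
 h(x) = C1*exp(-x*(1/k)^(1/4)) + C2*exp(x*(1/k)^(1/4)) + C3*exp(-I*x*(1/k)^(1/4)) + C4*exp(I*x*(1/k)^(1/4))


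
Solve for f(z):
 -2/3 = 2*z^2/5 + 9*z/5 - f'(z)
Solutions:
 f(z) = C1 + 2*z^3/15 + 9*z^2/10 + 2*z/3


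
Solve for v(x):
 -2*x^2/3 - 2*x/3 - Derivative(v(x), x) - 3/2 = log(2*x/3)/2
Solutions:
 v(x) = C1 - 2*x^3/9 - x^2/3 - x*log(x)/2 - x + x*log(sqrt(6)/2)


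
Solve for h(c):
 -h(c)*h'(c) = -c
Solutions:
 h(c) = -sqrt(C1 + c^2)
 h(c) = sqrt(C1 + c^2)


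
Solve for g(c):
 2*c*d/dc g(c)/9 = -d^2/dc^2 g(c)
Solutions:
 g(c) = C1 + C2*erf(c/3)


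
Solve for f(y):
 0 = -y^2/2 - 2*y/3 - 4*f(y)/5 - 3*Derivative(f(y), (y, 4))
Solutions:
 f(y) = -5*y^2/8 - 5*y/6 + (C1*sin(15^(3/4)*y/15) + C2*cos(15^(3/4)*y/15))*exp(-15^(3/4)*y/15) + (C3*sin(15^(3/4)*y/15) + C4*cos(15^(3/4)*y/15))*exp(15^(3/4)*y/15)


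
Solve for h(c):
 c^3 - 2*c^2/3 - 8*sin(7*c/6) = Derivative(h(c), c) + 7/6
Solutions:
 h(c) = C1 + c^4/4 - 2*c^3/9 - 7*c/6 + 48*cos(7*c/6)/7


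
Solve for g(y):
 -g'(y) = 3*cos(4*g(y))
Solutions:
 g(y) = -asin((C1 + exp(24*y))/(C1 - exp(24*y)))/4 + pi/4
 g(y) = asin((C1 + exp(24*y))/(C1 - exp(24*y)))/4


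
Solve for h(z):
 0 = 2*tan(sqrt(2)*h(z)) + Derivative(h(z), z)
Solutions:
 h(z) = sqrt(2)*(pi - asin(C1*exp(-2*sqrt(2)*z)))/2
 h(z) = sqrt(2)*asin(C1*exp(-2*sqrt(2)*z))/2


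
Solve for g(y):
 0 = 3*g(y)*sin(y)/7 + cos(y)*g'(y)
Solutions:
 g(y) = C1*cos(y)^(3/7)


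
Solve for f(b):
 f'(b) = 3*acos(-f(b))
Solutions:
 Integral(1/acos(-_y), (_y, f(b))) = C1 + 3*b


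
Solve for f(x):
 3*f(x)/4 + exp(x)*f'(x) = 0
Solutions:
 f(x) = C1*exp(3*exp(-x)/4)


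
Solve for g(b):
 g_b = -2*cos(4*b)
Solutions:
 g(b) = C1 - sin(4*b)/2


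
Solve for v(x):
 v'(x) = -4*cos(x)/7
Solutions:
 v(x) = C1 - 4*sin(x)/7


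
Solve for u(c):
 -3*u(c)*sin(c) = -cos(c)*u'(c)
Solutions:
 u(c) = C1/cos(c)^3


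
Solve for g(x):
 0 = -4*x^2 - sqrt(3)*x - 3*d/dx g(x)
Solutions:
 g(x) = C1 - 4*x^3/9 - sqrt(3)*x^2/6


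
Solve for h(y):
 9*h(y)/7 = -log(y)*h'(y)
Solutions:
 h(y) = C1*exp(-9*li(y)/7)


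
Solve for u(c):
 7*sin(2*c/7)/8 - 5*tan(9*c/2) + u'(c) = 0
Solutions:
 u(c) = C1 - 10*log(cos(9*c/2))/9 + 49*cos(2*c/7)/16


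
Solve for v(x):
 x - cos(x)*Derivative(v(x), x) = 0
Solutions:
 v(x) = C1 + Integral(x/cos(x), x)


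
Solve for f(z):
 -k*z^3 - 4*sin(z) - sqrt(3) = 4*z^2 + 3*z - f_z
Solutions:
 f(z) = C1 + k*z^4/4 + 4*z^3/3 + 3*z^2/2 + sqrt(3)*z - 4*cos(z)


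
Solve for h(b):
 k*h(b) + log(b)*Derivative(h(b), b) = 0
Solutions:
 h(b) = C1*exp(-k*li(b))


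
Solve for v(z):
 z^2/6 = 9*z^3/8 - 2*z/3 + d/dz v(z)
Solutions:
 v(z) = C1 - 9*z^4/32 + z^3/18 + z^2/3


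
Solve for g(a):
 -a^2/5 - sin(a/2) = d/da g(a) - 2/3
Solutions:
 g(a) = C1 - a^3/15 + 2*a/3 + 2*cos(a/2)


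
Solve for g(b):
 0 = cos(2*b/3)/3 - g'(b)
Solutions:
 g(b) = C1 + sin(2*b/3)/2


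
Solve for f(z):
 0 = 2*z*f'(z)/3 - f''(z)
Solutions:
 f(z) = C1 + C2*erfi(sqrt(3)*z/3)


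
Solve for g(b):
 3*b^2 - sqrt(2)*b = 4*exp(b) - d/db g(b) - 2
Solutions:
 g(b) = C1 - b^3 + sqrt(2)*b^2/2 - 2*b + 4*exp(b)


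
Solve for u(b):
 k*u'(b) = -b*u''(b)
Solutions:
 u(b) = C1 + b^(1 - re(k))*(C2*sin(log(b)*Abs(im(k))) + C3*cos(log(b)*im(k)))


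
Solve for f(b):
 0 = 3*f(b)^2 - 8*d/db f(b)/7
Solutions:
 f(b) = -8/(C1 + 21*b)


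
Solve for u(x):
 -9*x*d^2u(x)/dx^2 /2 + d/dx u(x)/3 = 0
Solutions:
 u(x) = C1 + C2*x^(29/27)


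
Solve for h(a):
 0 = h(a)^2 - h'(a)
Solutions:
 h(a) = -1/(C1 + a)


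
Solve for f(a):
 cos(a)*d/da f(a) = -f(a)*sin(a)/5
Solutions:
 f(a) = C1*cos(a)^(1/5)


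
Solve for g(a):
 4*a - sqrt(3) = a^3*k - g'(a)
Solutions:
 g(a) = C1 + a^4*k/4 - 2*a^2 + sqrt(3)*a


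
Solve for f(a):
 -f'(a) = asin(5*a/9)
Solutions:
 f(a) = C1 - a*asin(5*a/9) - sqrt(81 - 25*a^2)/5


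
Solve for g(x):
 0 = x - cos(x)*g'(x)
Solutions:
 g(x) = C1 + Integral(x/cos(x), x)


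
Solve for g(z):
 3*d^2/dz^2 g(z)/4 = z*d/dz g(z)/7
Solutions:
 g(z) = C1 + C2*erfi(sqrt(42)*z/21)


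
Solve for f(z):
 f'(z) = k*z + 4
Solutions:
 f(z) = C1 + k*z^2/2 + 4*z


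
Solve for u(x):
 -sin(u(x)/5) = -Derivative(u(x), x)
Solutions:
 -x + 5*log(cos(u(x)/5) - 1)/2 - 5*log(cos(u(x)/5) + 1)/2 = C1


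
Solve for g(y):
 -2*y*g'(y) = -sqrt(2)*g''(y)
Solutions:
 g(y) = C1 + C2*erfi(2^(3/4)*y/2)


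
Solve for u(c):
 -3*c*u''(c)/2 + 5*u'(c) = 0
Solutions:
 u(c) = C1 + C2*c^(13/3)


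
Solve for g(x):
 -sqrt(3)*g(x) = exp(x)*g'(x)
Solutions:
 g(x) = C1*exp(sqrt(3)*exp(-x))


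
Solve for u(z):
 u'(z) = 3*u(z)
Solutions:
 u(z) = C1*exp(3*z)


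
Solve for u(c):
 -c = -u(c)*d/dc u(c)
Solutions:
 u(c) = -sqrt(C1 + c^2)
 u(c) = sqrt(C1 + c^2)


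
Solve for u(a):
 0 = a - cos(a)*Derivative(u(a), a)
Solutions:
 u(a) = C1 + Integral(a/cos(a), a)


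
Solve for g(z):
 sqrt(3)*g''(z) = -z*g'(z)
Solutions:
 g(z) = C1 + C2*erf(sqrt(2)*3^(3/4)*z/6)


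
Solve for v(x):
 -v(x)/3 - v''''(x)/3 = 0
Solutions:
 v(x) = (C1*sin(sqrt(2)*x/2) + C2*cos(sqrt(2)*x/2))*exp(-sqrt(2)*x/2) + (C3*sin(sqrt(2)*x/2) + C4*cos(sqrt(2)*x/2))*exp(sqrt(2)*x/2)


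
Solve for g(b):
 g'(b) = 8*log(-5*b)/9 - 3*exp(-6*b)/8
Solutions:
 g(b) = C1 + 8*b*log(-b)/9 + 8*b*(-1 + log(5))/9 + exp(-6*b)/16


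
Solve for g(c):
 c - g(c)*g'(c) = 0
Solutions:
 g(c) = -sqrt(C1 + c^2)
 g(c) = sqrt(C1 + c^2)


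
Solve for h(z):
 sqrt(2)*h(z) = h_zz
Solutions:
 h(z) = C1*exp(-2^(1/4)*z) + C2*exp(2^(1/4)*z)


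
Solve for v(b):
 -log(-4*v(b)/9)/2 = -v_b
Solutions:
 -2*Integral(1/(log(-_y) - 2*log(3) + 2*log(2)), (_y, v(b))) = C1 - b


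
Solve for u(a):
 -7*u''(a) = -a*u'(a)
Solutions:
 u(a) = C1 + C2*erfi(sqrt(14)*a/14)


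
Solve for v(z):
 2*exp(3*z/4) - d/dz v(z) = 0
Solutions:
 v(z) = C1 + 8*exp(3*z/4)/3


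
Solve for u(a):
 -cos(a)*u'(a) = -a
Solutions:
 u(a) = C1 + Integral(a/cos(a), a)


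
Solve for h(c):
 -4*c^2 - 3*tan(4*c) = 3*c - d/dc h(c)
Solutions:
 h(c) = C1 + 4*c^3/3 + 3*c^2/2 - 3*log(cos(4*c))/4


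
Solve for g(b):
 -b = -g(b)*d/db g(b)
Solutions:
 g(b) = -sqrt(C1 + b^2)
 g(b) = sqrt(C1 + b^2)


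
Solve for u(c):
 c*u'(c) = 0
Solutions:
 u(c) = C1


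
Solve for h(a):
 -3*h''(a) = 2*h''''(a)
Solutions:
 h(a) = C1 + C2*a + C3*sin(sqrt(6)*a/2) + C4*cos(sqrt(6)*a/2)


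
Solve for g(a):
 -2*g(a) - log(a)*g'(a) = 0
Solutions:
 g(a) = C1*exp(-2*li(a))


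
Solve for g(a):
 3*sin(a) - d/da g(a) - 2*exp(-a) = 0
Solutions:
 g(a) = C1 - 3*cos(a) + 2*exp(-a)


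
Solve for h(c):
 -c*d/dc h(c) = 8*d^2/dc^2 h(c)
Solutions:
 h(c) = C1 + C2*erf(c/4)


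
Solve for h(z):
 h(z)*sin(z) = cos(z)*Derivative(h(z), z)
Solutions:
 h(z) = C1/cos(z)


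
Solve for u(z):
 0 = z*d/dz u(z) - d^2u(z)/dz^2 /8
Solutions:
 u(z) = C1 + C2*erfi(2*z)


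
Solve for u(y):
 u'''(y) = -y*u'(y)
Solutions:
 u(y) = C1 + Integral(C2*airyai(-y) + C3*airybi(-y), y)


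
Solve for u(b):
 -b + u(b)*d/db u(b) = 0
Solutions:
 u(b) = -sqrt(C1 + b^2)
 u(b) = sqrt(C1 + b^2)


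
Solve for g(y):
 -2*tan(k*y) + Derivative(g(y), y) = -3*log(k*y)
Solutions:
 g(y) = C1 - 3*y*log(k*y) + 3*y + 2*Piecewise((-log(cos(k*y))/k, Ne(k, 0)), (0, True))


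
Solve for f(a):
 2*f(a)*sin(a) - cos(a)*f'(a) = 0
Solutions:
 f(a) = C1/cos(a)^2


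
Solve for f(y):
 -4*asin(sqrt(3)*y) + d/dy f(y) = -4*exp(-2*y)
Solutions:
 f(y) = C1 + 4*y*asin(sqrt(3)*y) + 4*sqrt(3)*sqrt(1 - 3*y^2)/3 + 2*exp(-2*y)


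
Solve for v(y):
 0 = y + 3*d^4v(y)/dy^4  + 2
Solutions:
 v(y) = C1 + C2*y + C3*y^2 + C4*y^3 - y^5/360 - y^4/36


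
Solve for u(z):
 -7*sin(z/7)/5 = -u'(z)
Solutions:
 u(z) = C1 - 49*cos(z/7)/5


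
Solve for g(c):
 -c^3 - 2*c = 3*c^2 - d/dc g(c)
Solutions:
 g(c) = C1 + c^4/4 + c^3 + c^2


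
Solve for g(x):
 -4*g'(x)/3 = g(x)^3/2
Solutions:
 g(x) = -2*sqrt(-1/(C1 - 3*x))
 g(x) = 2*sqrt(-1/(C1 - 3*x))


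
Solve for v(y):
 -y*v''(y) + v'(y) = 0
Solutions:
 v(y) = C1 + C2*y^2


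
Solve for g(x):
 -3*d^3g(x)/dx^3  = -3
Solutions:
 g(x) = C1 + C2*x + C3*x^2 + x^3/6


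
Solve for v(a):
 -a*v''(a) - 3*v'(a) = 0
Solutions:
 v(a) = C1 + C2/a^2


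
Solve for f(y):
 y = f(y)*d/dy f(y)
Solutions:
 f(y) = -sqrt(C1 + y^2)
 f(y) = sqrt(C1 + y^2)


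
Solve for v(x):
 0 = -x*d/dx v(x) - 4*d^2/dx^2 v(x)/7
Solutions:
 v(x) = C1 + C2*erf(sqrt(14)*x/4)


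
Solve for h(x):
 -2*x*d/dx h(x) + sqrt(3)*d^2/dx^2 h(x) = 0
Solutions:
 h(x) = C1 + C2*erfi(3^(3/4)*x/3)


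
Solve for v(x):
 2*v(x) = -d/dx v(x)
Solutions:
 v(x) = C1*exp(-2*x)


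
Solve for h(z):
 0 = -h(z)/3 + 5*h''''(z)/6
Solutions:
 h(z) = C1*exp(-2^(1/4)*5^(3/4)*z/5) + C2*exp(2^(1/4)*5^(3/4)*z/5) + C3*sin(2^(1/4)*5^(3/4)*z/5) + C4*cos(2^(1/4)*5^(3/4)*z/5)


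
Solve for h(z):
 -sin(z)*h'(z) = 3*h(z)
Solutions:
 h(z) = C1*(cos(z) + 1)^(3/2)/(cos(z) - 1)^(3/2)


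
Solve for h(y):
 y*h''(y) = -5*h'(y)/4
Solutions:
 h(y) = C1 + C2/y^(1/4)


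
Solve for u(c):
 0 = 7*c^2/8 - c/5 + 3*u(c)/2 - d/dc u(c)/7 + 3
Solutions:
 u(c) = C1*exp(21*c/2) - 7*c^2/12 + c/45 - 1888/945


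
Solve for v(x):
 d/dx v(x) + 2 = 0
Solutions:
 v(x) = C1 - 2*x


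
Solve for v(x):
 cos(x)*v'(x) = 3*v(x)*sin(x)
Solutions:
 v(x) = C1/cos(x)^3


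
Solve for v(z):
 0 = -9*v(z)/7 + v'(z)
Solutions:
 v(z) = C1*exp(9*z/7)


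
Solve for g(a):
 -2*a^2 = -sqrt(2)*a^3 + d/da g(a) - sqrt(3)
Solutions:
 g(a) = C1 + sqrt(2)*a^4/4 - 2*a^3/3 + sqrt(3)*a


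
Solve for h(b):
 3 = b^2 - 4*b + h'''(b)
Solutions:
 h(b) = C1 + C2*b + C3*b^2 - b^5/60 + b^4/6 + b^3/2


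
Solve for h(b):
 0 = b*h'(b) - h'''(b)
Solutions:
 h(b) = C1 + Integral(C2*airyai(b) + C3*airybi(b), b)


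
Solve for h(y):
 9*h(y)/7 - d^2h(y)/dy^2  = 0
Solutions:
 h(y) = C1*exp(-3*sqrt(7)*y/7) + C2*exp(3*sqrt(7)*y/7)


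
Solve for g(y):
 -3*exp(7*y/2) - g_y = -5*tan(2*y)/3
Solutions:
 g(y) = C1 - 6*exp(7*y/2)/7 - 5*log(cos(2*y))/6


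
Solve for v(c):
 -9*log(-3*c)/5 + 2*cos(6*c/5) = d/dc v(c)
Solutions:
 v(c) = C1 - 9*c*log(-c)/5 - 9*c*log(3)/5 + 9*c/5 + 5*sin(6*c/5)/3


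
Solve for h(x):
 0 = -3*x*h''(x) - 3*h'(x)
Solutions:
 h(x) = C1 + C2*log(x)


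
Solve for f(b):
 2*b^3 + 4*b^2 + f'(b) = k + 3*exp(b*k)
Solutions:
 f(b) = C1 - b^4/2 - 4*b^3/3 + b*k + 3*exp(b*k)/k


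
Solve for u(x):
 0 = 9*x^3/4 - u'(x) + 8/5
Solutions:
 u(x) = C1 + 9*x^4/16 + 8*x/5


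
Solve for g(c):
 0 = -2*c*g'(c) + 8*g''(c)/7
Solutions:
 g(c) = C1 + C2*erfi(sqrt(14)*c/4)


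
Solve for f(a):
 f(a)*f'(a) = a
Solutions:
 f(a) = -sqrt(C1 + a^2)
 f(a) = sqrt(C1 + a^2)


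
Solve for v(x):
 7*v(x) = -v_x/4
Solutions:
 v(x) = C1*exp(-28*x)


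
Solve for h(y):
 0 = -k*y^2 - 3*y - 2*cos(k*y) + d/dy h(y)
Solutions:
 h(y) = C1 + k*y^3/3 + 3*y^2/2 + 2*sin(k*y)/k


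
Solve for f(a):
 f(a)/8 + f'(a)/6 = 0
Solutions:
 f(a) = C1*exp(-3*a/4)


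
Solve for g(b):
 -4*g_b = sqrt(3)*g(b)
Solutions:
 g(b) = C1*exp(-sqrt(3)*b/4)


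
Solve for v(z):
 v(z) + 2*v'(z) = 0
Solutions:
 v(z) = C1*exp(-z/2)


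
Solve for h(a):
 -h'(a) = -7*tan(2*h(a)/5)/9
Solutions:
 h(a) = -5*asin(C1*exp(14*a/45))/2 + 5*pi/2
 h(a) = 5*asin(C1*exp(14*a/45))/2


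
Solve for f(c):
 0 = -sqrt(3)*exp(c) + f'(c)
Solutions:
 f(c) = C1 + sqrt(3)*exp(c)


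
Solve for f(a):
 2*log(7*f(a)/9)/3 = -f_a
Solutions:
 -3*Integral(1/(-log(_y) - log(7) + 2*log(3)), (_y, f(a)))/2 = C1 - a


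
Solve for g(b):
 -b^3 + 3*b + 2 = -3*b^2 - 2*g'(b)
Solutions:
 g(b) = C1 + b^4/8 - b^3/2 - 3*b^2/4 - b


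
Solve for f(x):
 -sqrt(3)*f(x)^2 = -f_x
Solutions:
 f(x) = -1/(C1 + sqrt(3)*x)


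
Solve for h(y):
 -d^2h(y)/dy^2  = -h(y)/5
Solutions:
 h(y) = C1*exp(-sqrt(5)*y/5) + C2*exp(sqrt(5)*y/5)


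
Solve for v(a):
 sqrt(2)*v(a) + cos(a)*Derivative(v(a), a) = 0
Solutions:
 v(a) = C1*(sin(a) - 1)^(sqrt(2)/2)/(sin(a) + 1)^(sqrt(2)/2)


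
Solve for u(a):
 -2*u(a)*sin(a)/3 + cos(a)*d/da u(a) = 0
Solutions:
 u(a) = C1/cos(a)^(2/3)


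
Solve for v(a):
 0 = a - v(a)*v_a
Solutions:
 v(a) = -sqrt(C1 + a^2)
 v(a) = sqrt(C1 + a^2)


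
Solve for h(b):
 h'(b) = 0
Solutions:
 h(b) = C1


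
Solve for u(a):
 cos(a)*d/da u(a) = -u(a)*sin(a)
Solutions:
 u(a) = C1*cos(a)


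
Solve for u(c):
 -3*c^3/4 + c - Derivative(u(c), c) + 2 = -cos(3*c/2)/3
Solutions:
 u(c) = C1 - 3*c^4/16 + c^2/2 + 2*c + 2*sin(3*c/2)/9


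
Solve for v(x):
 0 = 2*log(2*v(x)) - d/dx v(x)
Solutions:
 -Integral(1/(log(_y) + log(2)), (_y, v(x)))/2 = C1 - x


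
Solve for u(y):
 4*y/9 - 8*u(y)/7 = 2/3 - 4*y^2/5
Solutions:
 u(y) = 7*y^2/10 + 7*y/18 - 7/12


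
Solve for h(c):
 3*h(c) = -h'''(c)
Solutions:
 h(c) = C3*exp(-3^(1/3)*c) + (C1*sin(3^(5/6)*c/2) + C2*cos(3^(5/6)*c/2))*exp(3^(1/3)*c/2)


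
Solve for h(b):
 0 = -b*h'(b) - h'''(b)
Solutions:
 h(b) = C1 + Integral(C2*airyai(-b) + C3*airybi(-b), b)


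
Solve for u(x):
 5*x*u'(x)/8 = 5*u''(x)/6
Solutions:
 u(x) = C1 + C2*erfi(sqrt(6)*x/4)


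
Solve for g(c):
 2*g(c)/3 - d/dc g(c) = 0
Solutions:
 g(c) = C1*exp(2*c/3)


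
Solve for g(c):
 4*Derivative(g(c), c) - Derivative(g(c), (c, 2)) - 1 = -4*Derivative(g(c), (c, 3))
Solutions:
 g(c) = C1 + c/4 + (C2*sin(3*sqrt(7)*c/8) + C3*cos(3*sqrt(7)*c/8))*exp(c/8)


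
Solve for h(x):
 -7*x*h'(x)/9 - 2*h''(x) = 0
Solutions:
 h(x) = C1 + C2*erf(sqrt(7)*x/6)


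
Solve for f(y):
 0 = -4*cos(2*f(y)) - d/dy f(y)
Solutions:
 f(y) = -asin((C1 + exp(16*y))/(C1 - exp(16*y)))/2 + pi/2
 f(y) = asin((C1 + exp(16*y))/(C1 - exp(16*y)))/2


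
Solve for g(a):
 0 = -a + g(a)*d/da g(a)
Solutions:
 g(a) = -sqrt(C1 + a^2)
 g(a) = sqrt(C1 + a^2)


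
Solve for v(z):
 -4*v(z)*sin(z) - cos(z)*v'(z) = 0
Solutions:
 v(z) = C1*cos(z)^4


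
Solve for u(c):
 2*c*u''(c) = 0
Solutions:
 u(c) = C1 + C2*c


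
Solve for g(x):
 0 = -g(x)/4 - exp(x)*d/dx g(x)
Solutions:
 g(x) = C1*exp(exp(-x)/4)


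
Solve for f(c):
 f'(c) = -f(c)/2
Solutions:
 f(c) = C1*exp(-c/2)


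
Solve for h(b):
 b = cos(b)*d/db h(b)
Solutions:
 h(b) = C1 + Integral(b/cos(b), b)


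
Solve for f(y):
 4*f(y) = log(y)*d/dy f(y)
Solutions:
 f(y) = C1*exp(4*li(y))


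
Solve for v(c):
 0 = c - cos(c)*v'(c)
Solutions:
 v(c) = C1 + Integral(c/cos(c), c)


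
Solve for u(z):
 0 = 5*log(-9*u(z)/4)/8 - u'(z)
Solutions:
 -8*Integral(1/(log(-_y) - 2*log(2) + 2*log(3)), (_y, u(z)))/5 = C1 - z


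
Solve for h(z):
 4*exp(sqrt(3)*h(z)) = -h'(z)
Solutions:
 h(z) = sqrt(3)*(2*log(1/(C1 + 4*z)) - log(3))/6


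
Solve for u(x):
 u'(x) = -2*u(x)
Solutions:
 u(x) = C1*exp(-2*x)


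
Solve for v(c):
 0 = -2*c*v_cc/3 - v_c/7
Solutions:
 v(c) = C1 + C2*c^(11/14)


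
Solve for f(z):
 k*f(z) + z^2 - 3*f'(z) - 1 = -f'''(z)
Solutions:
 f(z) = C1*exp(-2^(1/3)*z*(2^(1/3)*(k + sqrt(k^2 - 4))^(1/3)/2 + (k + sqrt(k^2 - 4))^(-1/3))) + C2*exp(2^(1/3)*z*(2^(1/3)*(k + sqrt(k^2 - 4))^(1/3)/4 - 2^(1/3)*sqrt(3)*I*(k + sqrt(k^2 - 4))^(1/3)/4 - 2/((-1 + sqrt(3)*I)*(k + sqrt(k^2 - 4))^(1/3)))) + C3*exp(2^(1/3)*z*(2^(1/3)*(k + sqrt(k^2 - 4))^(1/3)/4 + 2^(1/3)*sqrt(3)*I*(k + sqrt(k^2 - 4))^(1/3)/4 + 2/((1 + sqrt(3)*I)*(k + sqrt(k^2 - 4))^(1/3)))) - z^2/k + 1/k - 6*z/k^2 - 18/k^3


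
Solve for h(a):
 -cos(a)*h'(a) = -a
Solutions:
 h(a) = C1 + Integral(a/cos(a), a)


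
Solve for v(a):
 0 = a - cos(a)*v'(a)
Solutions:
 v(a) = C1 + Integral(a/cos(a), a)


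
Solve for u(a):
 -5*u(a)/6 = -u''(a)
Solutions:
 u(a) = C1*exp(-sqrt(30)*a/6) + C2*exp(sqrt(30)*a/6)


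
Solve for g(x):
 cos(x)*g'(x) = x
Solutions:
 g(x) = C1 + Integral(x/cos(x), x)


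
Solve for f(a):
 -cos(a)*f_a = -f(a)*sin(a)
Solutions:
 f(a) = C1/cos(a)


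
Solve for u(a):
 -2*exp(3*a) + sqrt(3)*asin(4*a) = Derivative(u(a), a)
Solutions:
 u(a) = C1 + sqrt(3)*(a*asin(4*a) + sqrt(1 - 16*a^2)/4) - 2*exp(3*a)/3


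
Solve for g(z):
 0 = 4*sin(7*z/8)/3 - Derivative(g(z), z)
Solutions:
 g(z) = C1 - 32*cos(7*z/8)/21


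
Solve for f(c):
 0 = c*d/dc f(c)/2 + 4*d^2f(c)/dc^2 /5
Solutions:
 f(c) = C1 + C2*erf(sqrt(5)*c/4)


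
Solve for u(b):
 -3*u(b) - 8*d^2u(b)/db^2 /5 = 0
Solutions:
 u(b) = C1*sin(sqrt(30)*b/4) + C2*cos(sqrt(30)*b/4)


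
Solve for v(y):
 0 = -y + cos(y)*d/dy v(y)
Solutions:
 v(y) = C1 + Integral(y/cos(y), y)


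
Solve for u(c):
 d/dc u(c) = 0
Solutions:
 u(c) = C1


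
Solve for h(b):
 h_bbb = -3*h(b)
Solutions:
 h(b) = C3*exp(-3^(1/3)*b) + (C1*sin(3^(5/6)*b/2) + C2*cos(3^(5/6)*b/2))*exp(3^(1/3)*b/2)


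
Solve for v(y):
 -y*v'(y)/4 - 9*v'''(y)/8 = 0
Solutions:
 v(y) = C1 + Integral(C2*airyai(-6^(1/3)*y/3) + C3*airybi(-6^(1/3)*y/3), y)


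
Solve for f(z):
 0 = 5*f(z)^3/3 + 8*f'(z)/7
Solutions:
 f(z) = -2*sqrt(3)*sqrt(-1/(C1 - 35*z))
 f(z) = 2*sqrt(3)*sqrt(-1/(C1 - 35*z))


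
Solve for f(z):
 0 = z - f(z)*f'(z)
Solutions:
 f(z) = -sqrt(C1 + z^2)
 f(z) = sqrt(C1 + z^2)


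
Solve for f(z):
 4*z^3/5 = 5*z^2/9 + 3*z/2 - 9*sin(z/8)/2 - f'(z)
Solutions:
 f(z) = C1 - z^4/5 + 5*z^3/27 + 3*z^2/4 + 36*cos(z/8)


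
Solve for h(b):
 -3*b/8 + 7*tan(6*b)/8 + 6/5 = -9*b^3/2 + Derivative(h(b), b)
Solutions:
 h(b) = C1 + 9*b^4/8 - 3*b^2/16 + 6*b/5 - 7*log(cos(6*b))/48


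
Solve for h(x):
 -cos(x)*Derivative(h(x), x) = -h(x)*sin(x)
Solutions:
 h(x) = C1/cos(x)


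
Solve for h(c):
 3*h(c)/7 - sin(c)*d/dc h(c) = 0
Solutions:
 h(c) = C1*(cos(c) - 1)^(3/14)/(cos(c) + 1)^(3/14)


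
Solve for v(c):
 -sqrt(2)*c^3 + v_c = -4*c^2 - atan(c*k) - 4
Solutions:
 v(c) = C1 + sqrt(2)*c^4/4 - 4*c^3/3 - 4*c - Piecewise((c*atan(c*k) - log(c^2*k^2 + 1)/(2*k), Ne(k, 0)), (0, True))


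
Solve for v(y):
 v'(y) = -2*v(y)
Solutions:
 v(y) = C1*exp(-2*y)


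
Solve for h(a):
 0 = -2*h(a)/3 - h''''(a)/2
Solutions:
 h(a) = (C1*sin(3^(3/4)*a/3) + C2*cos(3^(3/4)*a/3))*exp(-3^(3/4)*a/3) + (C3*sin(3^(3/4)*a/3) + C4*cos(3^(3/4)*a/3))*exp(3^(3/4)*a/3)


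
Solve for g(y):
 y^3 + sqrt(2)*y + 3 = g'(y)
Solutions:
 g(y) = C1 + y^4/4 + sqrt(2)*y^2/2 + 3*y


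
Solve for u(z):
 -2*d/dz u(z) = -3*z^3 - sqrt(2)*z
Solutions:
 u(z) = C1 + 3*z^4/8 + sqrt(2)*z^2/4


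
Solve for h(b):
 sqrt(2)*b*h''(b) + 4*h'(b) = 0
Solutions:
 h(b) = C1 + C2*b^(1 - 2*sqrt(2))


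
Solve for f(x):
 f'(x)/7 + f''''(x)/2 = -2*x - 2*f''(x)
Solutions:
 f(x) = C1 + C2*exp(-21^(1/3)*x*(-7^(1/3)*(9 + sqrt(9489))^(1/3) + 28*3^(1/3)/(9 + sqrt(9489))^(1/3))/42)*sin(3^(1/6)*7^(1/3)*x*(2/(9 + sqrt(9489))^(1/3) + 3^(2/3)*7^(1/3)*(9 + sqrt(9489))^(1/3)/42)) + C3*exp(-21^(1/3)*x*(-7^(1/3)*(9 + sqrt(9489))^(1/3) + 28*3^(1/3)/(9 + sqrt(9489))^(1/3))/42)*cos(3^(1/6)*7^(1/3)*x*(2/(9 + sqrt(9489))^(1/3) + 3^(2/3)*7^(1/3)*(9 + sqrt(9489))^(1/3)/42)) + C4*exp(21^(1/3)*x*(-7^(1/3)*(9 + sqrt(9489))^(1/3) + 28*3^(1/3)/(9 + sqrt(9489))^(1/3))/21) - 7*x^2 + 196*x


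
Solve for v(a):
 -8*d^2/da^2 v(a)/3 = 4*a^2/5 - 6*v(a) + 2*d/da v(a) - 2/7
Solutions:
 v(a) = C1*exp(3*a*(-1 + sqrt(17))/8) + C2*exp(-3*a*(1 + sqrt(17))/8) + 2*a^2/15 + 4*a/45 + 19/189


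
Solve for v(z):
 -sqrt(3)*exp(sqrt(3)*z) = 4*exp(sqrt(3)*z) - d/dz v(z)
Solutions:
 v(z) = C1 + exp(sqrt(3)*z) + 4*sqrt(3)*exp(sqrt(3)*z)/3


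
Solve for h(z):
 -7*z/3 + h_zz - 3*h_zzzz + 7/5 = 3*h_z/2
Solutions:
 h(z) = C1 + C2*exp(2^(1/3)*z*(2*2^(1/3)/(sqrt(713) + 27)^(1/3) + (sqrt(713) + 27)^(1/3))/12)*sin(2^(1/3)*sqrt(3)*z*(-(sqrt(713) + 27)^(1/3) + 2*2^(1/3)/(sqrt(713) + 27)^(1/3))/12) + C3*exp(2^(1/3)*z*(2*2^(1/3)/(sqrt(713) + 27)^(1/3) + (sqrt(713) + 27)^(1/3))/12)*cos(2^(1/3)*sqrt(3)*z*(-(sqrt(713) + 27)^(1/3) + 2*2^(1/3)/(sqrt(713) + 27)^(1/3))/12) + C4*exp(-2^(1/3)*z*(2*2^(1/3)/(sqrt(713) + 27)^(1/3) + (sqrt(713) + 27)^(1/3))/6) - 7*z^2/9 - 14*z/135


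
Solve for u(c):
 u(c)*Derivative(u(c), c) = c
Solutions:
 u(c) = -sqrt(C1 + c^2)
 u(c) = sqrt(C1 + c^2)


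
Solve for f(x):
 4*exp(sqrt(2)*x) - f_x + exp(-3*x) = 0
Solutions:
 f(x) = C1 + 2*sqrt(2)*exp(sqrt(2)*x) - exp(-3*x)/3


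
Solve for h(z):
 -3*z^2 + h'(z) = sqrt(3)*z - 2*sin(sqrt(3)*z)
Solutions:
 h(z) = C1 + z^3 + sqrt(3)*z^2/2 + 2*sqrt(3)*cos(sqrt(3)*z)/3


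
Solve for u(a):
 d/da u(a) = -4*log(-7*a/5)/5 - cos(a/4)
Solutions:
 u(a) = C1 - 4*a*log(-a)/5 - 4*a*log(7)/5 + 4*a/5 + 4*a*log(5)/5 - 4*sin(a/4)


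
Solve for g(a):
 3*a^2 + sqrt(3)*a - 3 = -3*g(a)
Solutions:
 g(a) = -a^2 - sqrt(3)*a/3 + 1


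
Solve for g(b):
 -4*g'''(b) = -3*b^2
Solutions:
 g(b) = C1 + C2*b + C3*b^2 + b^5/80


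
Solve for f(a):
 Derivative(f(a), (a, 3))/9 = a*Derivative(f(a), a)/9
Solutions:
 f(a) = C1 + Integral(C2*airyai(a) + C3*airybi(a), a)


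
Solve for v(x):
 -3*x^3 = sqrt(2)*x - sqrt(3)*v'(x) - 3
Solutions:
 v(x) = C1 + sqrt(3)*x^4/4 + sqrt(6)*x^2/6 - sqrt(3)*x


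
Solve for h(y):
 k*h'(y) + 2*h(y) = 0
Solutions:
 h(y) = C1*exp(-2*y/k)


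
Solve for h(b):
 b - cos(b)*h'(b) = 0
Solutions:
 h(b) = C1 + Integral(b/cos(b), b)


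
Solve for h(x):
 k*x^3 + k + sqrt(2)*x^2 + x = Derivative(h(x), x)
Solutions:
 h(x) = C1 + k*x^4/4 + k*x + sqrt(2)*x^3/3 + x^2/2


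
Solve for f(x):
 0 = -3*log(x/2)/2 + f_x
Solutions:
 f(x) = C1 + 3*x*log(x)/2 - 3*x/2 - 3*x*log(2)/2


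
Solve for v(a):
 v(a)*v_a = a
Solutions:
 v(a) = -sqrt(C1 + a^2)
 v(a) = sqrt(C1 + a^2)


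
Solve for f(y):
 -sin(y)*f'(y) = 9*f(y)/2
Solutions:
 f(y) = C1*(cos(y) + 1)^(1/4)*(cos(y)^2 + 2*cos(y) + 1)/((cos(y) - 1)^(1/4)*(cos(y)^2 - 2*cos(y) + 1))


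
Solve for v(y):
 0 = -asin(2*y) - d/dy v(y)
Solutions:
 v(y) = C1 - y*asin(2*y) - sqrt(1 - 4*y^2)/2


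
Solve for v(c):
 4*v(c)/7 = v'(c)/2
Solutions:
 v(c) = C1*exp(8*c/7)


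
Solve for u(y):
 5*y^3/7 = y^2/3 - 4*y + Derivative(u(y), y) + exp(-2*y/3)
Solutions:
 u(y) = C1 + 5*y^4/28 - y^3/9 + 2*y^2 + 3*exp(-2*y/3)/2


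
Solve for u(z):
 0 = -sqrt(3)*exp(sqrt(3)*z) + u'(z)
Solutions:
 u(z) = C1 + exp(sqrt(3)*z)


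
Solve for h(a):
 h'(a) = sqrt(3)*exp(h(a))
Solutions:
 h(a) = log(-1/(C1 + sqrt(3)*a))


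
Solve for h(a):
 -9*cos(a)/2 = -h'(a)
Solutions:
 h(a) = C1 + 9*sin(a)/2


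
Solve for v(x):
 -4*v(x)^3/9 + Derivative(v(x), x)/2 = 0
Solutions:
 v(x) = -3*sqrt(2)*sqrt(-1/(C1 + 8*x))/2
 v(x) = 3*sqrt(2)*sqrt(-1/(C1 + 8*x))/2


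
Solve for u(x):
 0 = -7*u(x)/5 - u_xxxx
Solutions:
 u(x) = (C1*sin(sqrt(2)*5^(3/4)*7^(1/4)*x/10) + C2*cos(sqrt(2)*5^(3/4)*7^(1/4)*x/10))*exp(-sqrt(2)*5^(3/4)*7^(1/4)*x/10) + (C3*sin(sqrt(2)*5^(3/4)*7^(1/4)*x/10) + C4*cos(sqrt(2)*5^(3/4)*7^(1/4)*x/10))*exp(sqrt(2)*5^(3/4)*7^(1/4)*x/10)


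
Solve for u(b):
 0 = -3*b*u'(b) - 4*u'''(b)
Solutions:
 u(b) = C1 + Integral(C2*airyai(-6^(1/3)*b/2) + C3*airybi(-6^(1/3)*b/2), b)


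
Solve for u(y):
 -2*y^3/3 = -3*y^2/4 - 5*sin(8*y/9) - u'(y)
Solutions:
 u(y) = C1 + y^4/6 - y^3/4 + 45*cos(8*y/9)/8


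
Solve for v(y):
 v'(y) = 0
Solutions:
 v(y) = C1


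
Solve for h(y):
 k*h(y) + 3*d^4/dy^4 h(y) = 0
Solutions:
 h(y) = C1*exp(-3^(3/4)*y*(-k)^(1/4)/3) + C2*exp(3^(3/4)*y*(-k)^(1/4)/3) + C3*exp(-3^(3/4)*I*y*(-k)^(1/4)/3) + C4*exp(3^(3/4)*I*y*(-k)^(1/4)/3)


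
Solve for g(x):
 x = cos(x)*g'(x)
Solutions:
 g(x) = C1 + Integral(x/cos(x), x)


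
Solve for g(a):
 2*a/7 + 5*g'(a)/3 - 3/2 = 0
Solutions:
 g(a) = C1 - 3*a^2/35 + 9*a/10


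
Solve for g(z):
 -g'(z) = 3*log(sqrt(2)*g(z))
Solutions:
 2*Integral(1/(2*log(_y) + log(2)), (_y, g(z)))/3 = C1 - z


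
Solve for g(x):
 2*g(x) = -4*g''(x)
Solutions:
 g(x) = C1*sin(sqrt(2)*x/2) + C2*cos(sqrt(2)*x/2)


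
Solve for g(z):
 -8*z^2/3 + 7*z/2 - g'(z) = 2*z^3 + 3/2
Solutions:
 g(z) = C1 - z^4/2 - 8*z^3/9 + 7*z^2/4 - 3*z/2


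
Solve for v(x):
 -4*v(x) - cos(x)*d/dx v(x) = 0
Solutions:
 v(x) = C1*(sin(x)^2 - 2*sin(x) + 1)/(sin(x)^2 + 2*sin(x) + 1)


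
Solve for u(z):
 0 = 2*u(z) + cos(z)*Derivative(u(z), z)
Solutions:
 u(z) = C1*(sin(z) - 1)/(sin(z) + 1)


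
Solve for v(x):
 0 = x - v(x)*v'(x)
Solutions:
 v(x) = -sqrt(C1 + x^2)
 v(x) = sqrt(C1 + x^2)


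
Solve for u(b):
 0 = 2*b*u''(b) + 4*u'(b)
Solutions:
 u(b) = C1 + C2/b


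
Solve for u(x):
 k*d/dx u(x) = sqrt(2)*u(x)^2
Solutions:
 u(x) = -k/(C1*k + sqrt(2)*x)


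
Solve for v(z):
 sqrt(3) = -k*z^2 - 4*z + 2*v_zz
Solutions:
 v(z) = C1 + C2*z + k*z^4/24 + z^3/3 + sqrt(3)*z^2/4


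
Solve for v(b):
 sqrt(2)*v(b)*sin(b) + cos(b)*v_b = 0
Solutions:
 v(b) = C1*cos(b)^(sqrt(2))


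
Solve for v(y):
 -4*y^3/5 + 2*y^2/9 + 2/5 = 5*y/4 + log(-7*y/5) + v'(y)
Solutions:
 v(y) = C1 - y^4/5 + 2*y^3/27 - 5*y^2/8 - y*log(-y) + y*(-log(7) + 7/5 + log(5))


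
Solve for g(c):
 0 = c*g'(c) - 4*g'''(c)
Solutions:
 g(c) = C1 + Integral(C2*airyai(2^(1/3)*c/2) + C3*airybi(2^(1/3)*c/2), c)


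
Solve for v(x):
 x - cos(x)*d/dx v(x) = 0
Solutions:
 v(x) = C1 + Integral(x/cos(x), x)


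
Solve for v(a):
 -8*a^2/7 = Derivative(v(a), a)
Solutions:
 v(a) = C1 - 8*a^3/21


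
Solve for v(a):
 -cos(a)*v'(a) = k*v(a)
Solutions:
 v(a) = C1*exp(k*(log(sin(a) - 1) - log(sin(a) + 1))/2)


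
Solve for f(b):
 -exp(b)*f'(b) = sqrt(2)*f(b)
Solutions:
 f(b) = C1*exp(sqrt(2)*exp(-b))


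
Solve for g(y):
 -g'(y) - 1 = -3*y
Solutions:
 g(y) = C1 + 3*y^2/2 - y


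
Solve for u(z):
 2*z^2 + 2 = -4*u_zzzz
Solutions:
 u(z) = C1 + C2*z + C3*z^2 + C4*z^3 - z^6/720 - z^4/48


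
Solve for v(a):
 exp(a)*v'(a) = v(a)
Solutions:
 v(a) = C1*exp(-exp(-a))


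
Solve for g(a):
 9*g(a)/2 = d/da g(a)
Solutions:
 g(a) = C1*exp(9*a/2)


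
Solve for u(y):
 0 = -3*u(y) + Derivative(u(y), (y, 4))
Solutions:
 u(y) = C1*exp(-3^(1/4)*y) + C2*exp(3^(1/4)*y) + C3*sin(3^(1/4)*y) + C4*cos(3^(1/4)*y)


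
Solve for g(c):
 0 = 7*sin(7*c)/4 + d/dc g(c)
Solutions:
 g(c) = C1 + cos(7*c)/4


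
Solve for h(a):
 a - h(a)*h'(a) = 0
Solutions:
 h(a) = -sqrt(C1 + a^2)
 h(a) = sqrt(C1 + a^2)


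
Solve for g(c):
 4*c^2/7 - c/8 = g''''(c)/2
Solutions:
 g(c) = C1 + C2*c + C3*c^2 + C4*c^3 + c^6/315 - c^5/480


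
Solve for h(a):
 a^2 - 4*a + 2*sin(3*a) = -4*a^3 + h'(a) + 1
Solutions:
 h(a) = C1 + a^4 + a^3/3 - 2*a^2 - a - 2*cos(3*a)/3


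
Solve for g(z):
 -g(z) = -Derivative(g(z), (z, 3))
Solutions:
 g(z) = C3*exp(z) + (C1*sin(sqrt(3)*z/2) + C2*cos(sqrt(3)*z/2))*exp(-z/2)


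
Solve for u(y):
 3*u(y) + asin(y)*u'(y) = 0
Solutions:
 u(y) = C1*exp(-3*Integral(1/asin(y), y))


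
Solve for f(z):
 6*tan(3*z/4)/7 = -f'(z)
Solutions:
 f(z) = C1 + 8*log(cos(3*z/4))/7


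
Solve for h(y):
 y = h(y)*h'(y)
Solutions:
 h(y) = -sqrt(C1 + y^2)
 h(y) = sqrt(C1 + y^2)


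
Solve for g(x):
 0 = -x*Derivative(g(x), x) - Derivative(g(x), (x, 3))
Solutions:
 g(x) = C1 + Integral(C2*airyai(-x) + C3*airybi(-x), x)


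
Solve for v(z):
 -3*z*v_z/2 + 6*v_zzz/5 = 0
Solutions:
 v(z) = C1 + Integral(C2*airyai(10^(1/3)*z/2) + C3*airybi(10^(1/3)*z/2), z)


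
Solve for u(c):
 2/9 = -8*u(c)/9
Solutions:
 u(c) = -1/4


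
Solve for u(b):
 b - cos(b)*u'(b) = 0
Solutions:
 u(b) = C1 + Integral(b/cos(b), b)


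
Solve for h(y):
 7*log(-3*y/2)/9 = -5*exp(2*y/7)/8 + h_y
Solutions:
 h(y) = C1 + 7*y*log(-y)/9 + 7*y*(-1 - log(2) + log(3))/9 + 35*exp(2*y/7)/16


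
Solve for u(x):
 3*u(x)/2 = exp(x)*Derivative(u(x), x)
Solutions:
 u(x) = C1*exp(-3*exp(-x)/2)


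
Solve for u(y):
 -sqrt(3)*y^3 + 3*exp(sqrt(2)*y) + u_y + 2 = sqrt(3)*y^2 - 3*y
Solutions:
 u(y) = C1 + sqrt(3)*y^4/4 + sqrt(3)*y^3/3 - 3*y^2/2 - 2*y - 3*sqrt(2)*exp(sqrt(2)*y)/2


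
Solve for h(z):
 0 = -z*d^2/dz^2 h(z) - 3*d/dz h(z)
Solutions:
 h(z) = C1 + C2/z^2


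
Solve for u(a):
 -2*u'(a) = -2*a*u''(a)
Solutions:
 u(a) = C1 + C2*a^2


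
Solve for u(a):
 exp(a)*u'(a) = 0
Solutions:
 u(a) = C1


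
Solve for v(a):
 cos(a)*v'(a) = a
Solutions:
 v(a) = C1 + Integral(a/cos(a), a)


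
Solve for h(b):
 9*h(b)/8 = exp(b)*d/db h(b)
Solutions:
 h(b) = C1*exp(-9*exp(-b)/8)


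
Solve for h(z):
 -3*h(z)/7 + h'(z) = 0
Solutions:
 h(z) = C1*exp(3*z/7)


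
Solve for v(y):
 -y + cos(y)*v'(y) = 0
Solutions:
 v(y) = C1 + Integral(y/cos(y), y)


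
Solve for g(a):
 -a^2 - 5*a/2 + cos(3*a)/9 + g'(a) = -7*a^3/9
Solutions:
 g(a) = C1 - 7*a^4/36 + a^3/3 + 5*a^2/4 - sin(3*a)/27


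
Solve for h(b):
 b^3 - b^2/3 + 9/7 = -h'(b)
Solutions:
 h(b) = C1 - b^4/4 + b^3/9 - 9*b/7


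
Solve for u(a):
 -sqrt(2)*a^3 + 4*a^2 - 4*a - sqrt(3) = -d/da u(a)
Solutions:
 u(a) = C1 + sqrt(2)*a^4/4 - 4*a^3/3 + 2*a^2 + sqrt(3)*a


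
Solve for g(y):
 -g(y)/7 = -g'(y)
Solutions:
 g(y) = C1*exp(y/7)


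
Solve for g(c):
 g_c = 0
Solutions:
 g(c) = C1


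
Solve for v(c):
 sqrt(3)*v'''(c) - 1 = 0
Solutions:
 v(c) = C1 + C2*c + C3*c^2 + sqrt(3)*c^3/18


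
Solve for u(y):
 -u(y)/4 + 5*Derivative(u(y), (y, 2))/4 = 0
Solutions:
 u(y) = C1*exp(-sqrt(5)*y/5) + C2*exp(sqrt(5)*y/5)


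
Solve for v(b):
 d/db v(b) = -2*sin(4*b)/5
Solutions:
 v(b) = C1 + cos(4*b)/10


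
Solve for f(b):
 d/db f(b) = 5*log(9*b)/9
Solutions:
 f(b) = C1 + 5*b*log(b)/9 - 5*b/9 + 10*b*log(3)/9


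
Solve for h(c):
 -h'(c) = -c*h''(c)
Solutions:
 h(c) = C1 + C2*c^2


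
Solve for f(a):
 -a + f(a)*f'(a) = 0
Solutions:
 f(a) = -sqrt(C1 + a^2)
 f(a) = sqrt(C1 + a^2)


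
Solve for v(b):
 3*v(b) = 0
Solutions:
 v(b) = 0


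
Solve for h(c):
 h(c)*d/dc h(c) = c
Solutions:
 h(c) = -sqrt(C1 + c^2)
 h(c) = sqrt(C1 + c^2)


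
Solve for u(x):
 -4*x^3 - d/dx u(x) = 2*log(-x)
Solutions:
 u(x) = C1 - x^4 - 2*x*log(-x) + 2*x


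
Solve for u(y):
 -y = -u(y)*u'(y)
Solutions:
 u(y) = -sqrt(C1 + y^2)
 u(y) = sqrt(C1 + y^2)


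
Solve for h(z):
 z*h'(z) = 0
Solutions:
 h(z) = C1


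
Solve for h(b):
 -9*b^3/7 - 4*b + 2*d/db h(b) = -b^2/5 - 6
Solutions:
 h(b) = C1 + 9*b^4/56 - b^3/30 + b^2 - 3*b


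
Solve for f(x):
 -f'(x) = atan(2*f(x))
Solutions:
 Integral(1/atan(2*_y), (_y, f(x))) = C1 - x


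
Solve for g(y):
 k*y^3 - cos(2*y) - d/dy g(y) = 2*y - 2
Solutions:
 g(y) = C1 + k*y^4/4 - y^2 + 2*y - sin(2*y)/2


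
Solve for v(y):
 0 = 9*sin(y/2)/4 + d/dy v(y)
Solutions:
 v(y) = C1 + 9*cos(y/2)/2


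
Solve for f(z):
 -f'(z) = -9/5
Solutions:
 f(z) = C1 + 9*z/5


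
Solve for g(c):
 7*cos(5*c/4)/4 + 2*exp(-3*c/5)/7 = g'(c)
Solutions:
 g(c) = C1 + 7*sin(5*c/4)/5 - 10*exp(-3*c/5)/21


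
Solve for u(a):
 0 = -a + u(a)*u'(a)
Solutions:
 u(a) = -sqrt(C1 + a^2)
 u(a) = sqrt(C1 + a^2)


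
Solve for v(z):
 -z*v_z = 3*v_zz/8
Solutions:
 v(z) = C1 + C2*erf(2*sqrt(3)*z/3)


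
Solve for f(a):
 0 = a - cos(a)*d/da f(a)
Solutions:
 f(a) = C1 + Integral(a/cos(a), a)


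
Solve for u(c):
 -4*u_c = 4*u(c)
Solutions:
 u(c) = C1*exp(-c)


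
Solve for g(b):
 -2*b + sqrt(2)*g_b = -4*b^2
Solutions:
 g(b) = C1 - 2*sqrt(2)*b^3/3 + sqrt(2)*b^2/2


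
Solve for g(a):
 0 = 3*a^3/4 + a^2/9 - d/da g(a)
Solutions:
 g(a) = C1 + 3*a^4/16 + a^3/27


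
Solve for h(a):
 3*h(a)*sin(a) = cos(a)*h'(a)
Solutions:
 h(a) = C1/cos(a)^3


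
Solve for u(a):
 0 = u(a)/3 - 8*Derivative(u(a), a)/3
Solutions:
 u(a) = C1*exp(a/8)


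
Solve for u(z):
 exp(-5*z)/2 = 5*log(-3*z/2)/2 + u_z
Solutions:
 u(z) = C1 - 5*z*log(-z)/2 + 5*z*(-log(3) + log(2) + 1)/2 - exp(-5*z)/10


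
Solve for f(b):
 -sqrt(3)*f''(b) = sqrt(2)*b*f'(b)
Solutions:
 f(b) = C1 + C2*erf(6^(3/4)*b/6)


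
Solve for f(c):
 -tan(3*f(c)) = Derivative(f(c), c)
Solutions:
 f(c) = -asin(C1*exp(-3*c))/3 + pi/3
 f(c) = asin(C1*exp(-3*c))/3


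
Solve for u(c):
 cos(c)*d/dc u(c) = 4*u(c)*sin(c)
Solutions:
 u(c) = C1/cos(c)^4


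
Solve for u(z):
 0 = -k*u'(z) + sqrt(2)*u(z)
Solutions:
 u(z) = C1*exp(sqrt(2)*z/k)


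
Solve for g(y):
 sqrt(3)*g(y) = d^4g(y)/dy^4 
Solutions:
 g(y) = C1*exp(-3^(1/8)*y) + C2*exp(3^(1/8)*y) + C3*sin(3^(1/8)*y) + C4*cos(3^(1/8)*y)


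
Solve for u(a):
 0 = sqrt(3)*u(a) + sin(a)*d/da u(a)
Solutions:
 u(a) = C1*(cos(a) + 1)^(sqrt(3)/2)/(cos(a) - 1)^(sqrt(3)/2)


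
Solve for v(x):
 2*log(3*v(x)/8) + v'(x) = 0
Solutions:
 -Integral(1/(-log(_y) - log(3) + 3*log(2)), (_y, v(x)))/2 = C1 - x


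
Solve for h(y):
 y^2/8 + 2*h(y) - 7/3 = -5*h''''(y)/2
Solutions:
 h(y) = -y^2/16 + (C1*sin(5^(3/4)*y/5) + C2*cos(5^(3/4)*y/5))*exp(-5^(3/4)*y/5) + (C3*sin(5^(3/4)*y/5) + C4*cos(5^(3/4)*y/5))*exp(5^(3/4)*y/5) + 7/6


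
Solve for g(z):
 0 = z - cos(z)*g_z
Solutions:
 g(z) = C1 + Integral(z/cos(z), z)


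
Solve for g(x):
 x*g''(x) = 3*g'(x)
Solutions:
 g(x) = C1 + C2*x^4


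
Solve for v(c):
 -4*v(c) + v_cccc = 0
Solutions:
 v(c) = C1*exp(-sqrt(2)*c) + C2*exp(sqrt(2)*c) + C3*sin(sqrt(2)*c) + C4*cos(sqrt(2)*c)


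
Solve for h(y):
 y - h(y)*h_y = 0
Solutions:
 h(y) = -sqrt(C1 + y^2)
 h(y) = sqrt(C1 + y^2)


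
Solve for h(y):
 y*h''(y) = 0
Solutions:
 h(y) = C1 + C2*y


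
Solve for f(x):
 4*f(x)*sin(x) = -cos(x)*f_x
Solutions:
 f(x) = C1*cos(x)^4


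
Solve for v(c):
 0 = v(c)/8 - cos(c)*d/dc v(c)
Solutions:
 v(c) = C1*(sin(c) + 1)^(1/16)/(sin(c) - 1)^(1/16)


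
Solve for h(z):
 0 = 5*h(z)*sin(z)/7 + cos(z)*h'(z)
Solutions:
 h(z) = C1*cos(z)^(5/7)


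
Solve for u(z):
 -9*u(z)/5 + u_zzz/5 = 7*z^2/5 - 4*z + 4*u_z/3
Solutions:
 u(z) = C1*exp(-2^(1/3)*z*(40/(sqrt(27049) + 243)^(1/3) + 2^(1/3)*(sqrt(27049) + 243)^(1/3))/12)*sin(2^(1/3)*sqrt(3)*z*(-2^(1/3)*(sqrt(27049) + 243)^(1/3) + 40/(sqrt(27049) + 243)^(1/3))/12) + C2*exp(-2^(1/3)*z*(40/(sqrt(27049) + 243)^(1/3) + 2^(1/3)*(sqrt(27049) + 243)^(1/3))/12)*cos(2^(1/3)*sqrt(3)*z*(-2^(1/3)*(sqrt(27049) + 243)^(1/3) + 40/(sqrt(27049) + 243)^(1/3))/12) + C3*exp(2^(1/3)*z*(40/(sqrt(27049) + 243)^(1/3) + 2^(1/3)*(sqrt(27049) + 243)^(1/3))/6) - 7*z^2/9 + 820*z/243 - 16400/6561


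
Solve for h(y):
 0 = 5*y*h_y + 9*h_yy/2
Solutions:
 h(y) = C1 + C2*erf(sqrt(5)*y/3)


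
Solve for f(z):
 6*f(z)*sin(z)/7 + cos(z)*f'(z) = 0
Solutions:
 f(z) = C1*cos(z)^(6/7)


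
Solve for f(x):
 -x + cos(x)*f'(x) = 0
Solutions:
 f(x) = C1 + Integral(x/cos(x), x)


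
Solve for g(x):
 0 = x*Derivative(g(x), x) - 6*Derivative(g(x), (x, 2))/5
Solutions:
 g(x) = C1 + C2*erfi(sqrt(15)*x/6)


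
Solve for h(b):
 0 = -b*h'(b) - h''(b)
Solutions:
 h(b) = C1 + C2*erf(sqrt(2)*b/2)


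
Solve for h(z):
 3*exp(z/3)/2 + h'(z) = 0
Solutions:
 h(z) = C1 - 9*exp(z/3)/2


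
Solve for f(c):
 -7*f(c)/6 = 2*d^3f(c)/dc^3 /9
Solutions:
 f(c) = C3*exp(-42^(1/3)*c/2) + (C1*sin(14^(1/3)*3^(5/6)*c/4) + C2*cos(14^(1/3)*3^(5/6)*c/4))*exp(42^(1/3)*c/4)


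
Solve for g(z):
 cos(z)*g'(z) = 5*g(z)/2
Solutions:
 g(z) = C1*(sin(z) + 1)^(5/4)/(sin(z) - 1)^(5/4)


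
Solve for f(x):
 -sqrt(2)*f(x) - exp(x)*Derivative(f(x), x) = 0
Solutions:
 f(x) = C1*exp(sqrt(2)*exp(-x))


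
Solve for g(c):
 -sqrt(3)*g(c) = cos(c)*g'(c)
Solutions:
 g(c) = C1*(sin(c) - 1)^(sqrt(3)/2)/(sin(c) + 1)^(sqrt(3)/2)
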